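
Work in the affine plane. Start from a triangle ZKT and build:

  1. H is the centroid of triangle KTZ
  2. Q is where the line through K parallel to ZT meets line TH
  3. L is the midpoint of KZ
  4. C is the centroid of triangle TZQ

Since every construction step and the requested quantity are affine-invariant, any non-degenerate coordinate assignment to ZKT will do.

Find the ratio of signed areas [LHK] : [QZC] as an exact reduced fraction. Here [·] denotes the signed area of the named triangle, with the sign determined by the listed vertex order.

Set Z = (0, 0), K = (1, 0), T = (0, 1); any affine frame gives the same invariant.
1. H is the centroid of triangle KTZ ⇒ H = (1/3, 1/3)
2. Q is where the line through K parallel to ZT meets line TH ⇒ Q = (1, -1)
3. L is the midpoint of KZ ⇒ L = (1/2, 0)
4. C is the centroid of triangle TZQ ⇒ C = (1/3, 0)
2·[LHK] = -1/6, 2·[QZC] = -1/3
[LHK]:[QZC] = -1/6:-1/3 = 1/2

[LHK]:[QZC] = 1/2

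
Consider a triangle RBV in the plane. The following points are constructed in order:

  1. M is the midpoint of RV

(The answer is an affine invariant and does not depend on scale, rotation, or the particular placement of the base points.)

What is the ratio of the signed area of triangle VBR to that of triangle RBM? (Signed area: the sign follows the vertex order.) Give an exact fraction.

Assign R = (0, 0), B = (1, 0), V = (0, 1) — the answer is frame-independent, so this choice is without loss of generality.
1. M is the midpoint of RV ⇒ M = (0, 1/2)
2·[VBR] = -1, 2·[RBM] = 1/2
[VBR]:[RBM] = -1:1/2 = -2

[VBR]:[RBM] = -2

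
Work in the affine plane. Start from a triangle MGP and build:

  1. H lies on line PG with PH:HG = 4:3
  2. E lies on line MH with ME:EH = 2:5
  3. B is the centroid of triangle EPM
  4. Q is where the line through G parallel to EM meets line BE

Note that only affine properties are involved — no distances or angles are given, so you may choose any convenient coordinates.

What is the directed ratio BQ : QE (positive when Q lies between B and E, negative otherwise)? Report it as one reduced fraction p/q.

Work in coordinates with M = (0, 0), G = (1, 0), P = (0, 1).
1. H lies on line PG with PH:HG = 4:3 ⇒ H = (4/7, 3/7)
2. E lies on line MH with ME:EH = 2:5 ⇒ E = (8/49, 6/49)
3. B is the centroid of triangle EPM ⇒ B = (8/147, 55/147)
4. Q is where the line through G parallel to EM meets line BE ⇒ Q = (20/49, -87/196)
Q = B + t·(E−B) with t = 13/4, so BQ:QE = t:(1−t) = 13/4:-9/4

BQ:QE = -13/9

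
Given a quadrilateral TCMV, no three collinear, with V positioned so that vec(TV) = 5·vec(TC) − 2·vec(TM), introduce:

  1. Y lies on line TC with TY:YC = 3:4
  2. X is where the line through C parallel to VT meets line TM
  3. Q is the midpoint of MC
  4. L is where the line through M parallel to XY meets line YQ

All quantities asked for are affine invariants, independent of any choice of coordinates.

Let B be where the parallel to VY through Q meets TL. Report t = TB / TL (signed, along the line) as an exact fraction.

t = 23/24

Set T = (0, 0), C = (1, 0), M = (0, 1), V = (5, -2); any affine frame gives the same invariant.
1. Y lies on line TC with TY:YC = 3:4 ⇒ Y = (3/7, 0)
2. X is where the line through C parallel to VT meets line TM ⇒ X = (0, 2/5)
3. Q is the midpoint of MC ⇒ Q = (1/2, 1/2)
4. L is where the line through M parallel to XY meets line YQ ⇒ L = (60/119, 9/17)
through Q parallel to VY: direction (-32/7, 2); meets TL at B = (115/238, 69/136)
B = T + t·(L−T) with t = 23/24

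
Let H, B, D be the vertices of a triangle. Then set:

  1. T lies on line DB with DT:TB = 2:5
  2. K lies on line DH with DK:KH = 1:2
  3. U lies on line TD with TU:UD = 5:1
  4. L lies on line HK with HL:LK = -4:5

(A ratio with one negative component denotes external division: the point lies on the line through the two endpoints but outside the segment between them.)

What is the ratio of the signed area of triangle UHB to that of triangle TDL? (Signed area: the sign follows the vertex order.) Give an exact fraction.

[UHB]:[TDL] = 10/11

Set H = (0, 0), B = (1, 0), D = (0, 1); any affine frame gives the same invariant.
1. T lies on line DB with DT:TB = 2:5 ⇒ T = (2/7, 5/7)
2. K lies on line DH with DK:KH = 1:2 ⇒ K = (0, 2/3)
3. U lies on line TD with TU:UD = 5:1 ⇒ U = (1/21, 20/21)
4. L lies on line HK with HL:LK = -4:5 ⇒ L = (0, -8/3)
2·[UHB] = 20/21, 2·[TDL] = 22/21
[UHB]:[TDL] = 20/21:22/21 = 10/11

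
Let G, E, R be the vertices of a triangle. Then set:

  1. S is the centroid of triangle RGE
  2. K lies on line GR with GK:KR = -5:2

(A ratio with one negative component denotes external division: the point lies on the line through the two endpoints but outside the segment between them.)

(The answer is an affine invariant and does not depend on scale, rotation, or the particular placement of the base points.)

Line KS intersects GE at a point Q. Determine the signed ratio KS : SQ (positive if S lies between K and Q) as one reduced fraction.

Choose coordinates G = (0, 0), E = (1, 0), R = (0, 1).
1. S is the centroid of triangle RGE ⇒ S = (1/3, 1/3)
2. K lies on line GR with GK:KR = -5:2 ⇒ K = (0, 5/3)
line KS meets GE at Q = (5/12, 0)
S = K + t·(Q−K) with t = 4/5, so KS:SQ = 4/5:1/5

KS:SQ = 4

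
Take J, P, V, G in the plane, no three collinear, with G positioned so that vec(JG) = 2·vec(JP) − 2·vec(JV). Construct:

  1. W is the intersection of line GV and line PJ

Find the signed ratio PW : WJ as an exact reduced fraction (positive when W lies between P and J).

PW:WJ = 1/2

Assign J = (0, 0), P = (1, 0), V = (0, 1), G = (2, -2) — the answer is frame-independent, so this choice is without loss of generality.
1. W is the intersection of line GV and line PJ ⇒ W = (2/3, 0)
W = P + t·(J−P) with t = 1/3, so PW:WJ = t:(1−t) = 1/3:2/3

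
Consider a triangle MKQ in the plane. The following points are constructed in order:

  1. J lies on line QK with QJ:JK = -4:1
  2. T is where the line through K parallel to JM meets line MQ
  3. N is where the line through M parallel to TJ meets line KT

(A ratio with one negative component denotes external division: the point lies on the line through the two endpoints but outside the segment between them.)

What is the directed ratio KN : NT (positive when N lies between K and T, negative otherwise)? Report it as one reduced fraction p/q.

KN:NT = -7/4

Set M = (0, 0), K = (1, 0), Q = (0, 1); any affine frame gives the same invariant.
1. J lies on line QK with QJ:JK = -4:1 ⇒ J = (4/3, -1/3)
2. T is where the line through K parallel to JM meets line MQ ⇒ T = (0, 1/4)
3. N is where the line through M parallel to TJ meets line KT ⇒ N = (-4/3, 7/12)
N = K + t·(T−K) with t = 7/3, so KN:NT = t:(1−t) = 7/3:-4/3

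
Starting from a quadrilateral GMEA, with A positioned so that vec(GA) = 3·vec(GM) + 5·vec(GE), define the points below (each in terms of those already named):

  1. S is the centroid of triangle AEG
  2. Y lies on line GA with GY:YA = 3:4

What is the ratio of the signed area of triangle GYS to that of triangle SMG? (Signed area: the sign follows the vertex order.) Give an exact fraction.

[GYS]:[SMG] = -3/14

Set G = (0, 0), M = (1, 0), E = (0, 1), A = (3, 5); any affine frame gives the same invariant.
1. S is the centroid of triangle AEG ⇒ S = (1, 2)
2. Y lies on line GA with GY:YA = 3:4 ⇒ Y = (9/7, 15/7)
2·[GYS] = 3/7, 2·[SMG] = -2
[GYS]:[SMG] = 3/7:-2 = -3/14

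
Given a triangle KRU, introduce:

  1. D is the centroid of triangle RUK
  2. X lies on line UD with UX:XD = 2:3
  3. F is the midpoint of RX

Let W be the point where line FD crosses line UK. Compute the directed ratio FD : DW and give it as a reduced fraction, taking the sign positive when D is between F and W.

Choose coordinates K = (0, 0), R = (1, 0), U = (0, 1).
1. D is the centroid of triangle RUK ⇒ D = (1/3, 1/3)
2. X lies on line UD with UX:XD = 2:3 ⇒ X = (2/15, 11/15)
3. F is the midpoint of RX ⇒ F = (17/30, 11/30)
line FD meets UK at W = (0, 2/7)
D = F + t·(W−F) with t = 7/17, so FD:DW = 7/17:10/17

FD:DW = 7/10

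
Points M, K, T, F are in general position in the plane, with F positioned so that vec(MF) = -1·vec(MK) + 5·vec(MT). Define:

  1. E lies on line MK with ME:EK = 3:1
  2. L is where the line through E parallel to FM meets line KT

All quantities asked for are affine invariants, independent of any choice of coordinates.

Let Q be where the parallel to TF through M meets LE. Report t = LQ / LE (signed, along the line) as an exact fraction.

Set M = (0, 0), K = (1, 0), T = (0, 1), F = (-1, 5); any affine frame gives the same invariant.
1. E lies on line MK with ME:EK = 3:1 ⇒ E = (3/4, 0)
2. L is where the line through E parallel to FM meets line KT ⇒ L = (11/16, 5/16)
through M parallel to TF: direction (-1, 4); meets LE at Q = (15/4, -15)
Q = L + t·(E−L) with t = 49

t = 49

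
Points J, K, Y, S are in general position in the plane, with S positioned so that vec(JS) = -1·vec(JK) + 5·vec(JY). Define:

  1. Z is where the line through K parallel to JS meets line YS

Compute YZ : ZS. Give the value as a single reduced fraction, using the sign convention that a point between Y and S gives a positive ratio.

YZ:ZS = -4/5

Choose coordinates J = (0, 0), K = (1, 0), Y = (0, 1), S = (-1, 5).
1. Z is where the line through K parallel to JS meets line YS ⇒ Z = (4, -15)
Z = Y + t·(S−Y) with t = -4, so YZ:ZS = t:(1−t) = -4:5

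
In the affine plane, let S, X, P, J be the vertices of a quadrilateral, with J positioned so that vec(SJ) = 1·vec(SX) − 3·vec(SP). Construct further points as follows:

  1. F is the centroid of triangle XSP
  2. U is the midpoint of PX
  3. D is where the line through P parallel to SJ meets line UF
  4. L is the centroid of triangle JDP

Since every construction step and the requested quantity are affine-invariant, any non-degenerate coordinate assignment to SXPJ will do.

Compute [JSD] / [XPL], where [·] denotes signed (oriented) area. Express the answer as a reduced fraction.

Work in coordinates with S = (0, 0), X = (1, 0), P = (0, 1), J = (1, -3).
1. F is the centroid of triangle XSP ⇒ F = (1/3, 1/3)
2. U is the midpoint of PX ⇒ U = (1/2, 1/2)
3. D is where the line through P parallel to SJ meets line UF ⇒ D = (1/4, 1/4)
4. L is the centroid of triangle JDP ⇒ L = (5/12, -7/12)
2·[JSD] = -1, 2·[XPL] = 7/6
[JSD]:[XPL] = -1:7/6 = -6/7

[JSD]:[XPL] = -6/7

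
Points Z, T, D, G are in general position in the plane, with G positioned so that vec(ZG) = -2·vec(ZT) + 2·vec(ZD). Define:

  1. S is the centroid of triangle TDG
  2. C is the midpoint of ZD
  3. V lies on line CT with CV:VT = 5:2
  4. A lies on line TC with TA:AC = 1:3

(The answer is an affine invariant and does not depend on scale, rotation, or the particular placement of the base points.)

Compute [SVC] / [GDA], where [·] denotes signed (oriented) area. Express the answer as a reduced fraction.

Choose coordinates Z = (0, 0), T = (1, 0), D = (0, 1), G = (-2, 2).
1. S is the centroid of triangle TDG ⇒ S = (-1/3, 1)
2. C is the midpoint of ZD ⇒ C = (0, 1/2)
3. V lies on line CT with CV:VT = 5:2 ⇒ V = (5/7, 1/7)
4. A lies on line TC with TA:AC = 1:3 ⇒ A = (3/4, 1/8)
2·[SVC] = -5/21, 2·[GDA] = -1
[SVC]:[GDA] = -5/21:-1 = 5/21

[SVC]:[GDA] = 5/21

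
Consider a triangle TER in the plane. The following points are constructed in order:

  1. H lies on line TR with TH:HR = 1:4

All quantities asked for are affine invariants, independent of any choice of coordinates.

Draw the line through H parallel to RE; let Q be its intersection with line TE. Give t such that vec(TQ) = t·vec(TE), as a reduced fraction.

t = 1/5

Work in coordinates with T = (0, 0), E = (1, 0), R = (0, 1).
1. H lies on line TR with TH:HR = 1:4 ⇒ H = (0, 1/5)
through H parallel to RE: direction (1, -1); meets TE at Q = (1/5, 0)
Q = T + t·(E−T) with t = 1/5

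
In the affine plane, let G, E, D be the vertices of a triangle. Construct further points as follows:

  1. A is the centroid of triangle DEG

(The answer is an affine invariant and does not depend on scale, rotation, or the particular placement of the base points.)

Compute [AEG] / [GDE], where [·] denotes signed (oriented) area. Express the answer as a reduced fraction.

[AEG]:[GDE] = 1/3

Set G = (0, 0), E = (1, 0), D = (0, 1); any affine frame gives the same invariant.
1. A is the centroid of triangle DEG ⇒ A = (1/3, 1/3)
2·[AEG] = -1/3, 2·[GDE] = -1
[AEG]:[GDE] = -1/3:-1 = 1/3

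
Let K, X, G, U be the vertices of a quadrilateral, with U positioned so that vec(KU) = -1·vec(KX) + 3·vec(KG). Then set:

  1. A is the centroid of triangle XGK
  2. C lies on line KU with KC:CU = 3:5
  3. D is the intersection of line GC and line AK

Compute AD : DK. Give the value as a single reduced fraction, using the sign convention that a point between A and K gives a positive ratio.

Set K = (0, 0), X = (1, 0), G = (0, 1), U = (-1, 3); any affine frame gives the same invariant.
1. A is the centroid of triangle XGK ⇒ A = (1/3, 1/3)
2. C lies on line KU with KC:CU = 3:5 ⇒ C = (-3/8, 9/8)
3. D is the intersection of line GC and line AK ⇒ D = (3/4, 3/4)
D = A + t·(K−A) with t = -5/4, so AD:DK = t:(1−t) = -5/4:9/4

AD:DK = -5/9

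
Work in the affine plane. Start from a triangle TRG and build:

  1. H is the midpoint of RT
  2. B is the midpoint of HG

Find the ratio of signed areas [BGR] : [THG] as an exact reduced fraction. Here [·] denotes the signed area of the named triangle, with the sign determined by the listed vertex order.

Work in coordinates with T = (0, 0), R = (1, 0), G = (0, 1).
1. H is the midpoint of RT ⇒ H = (1/2, 0)
2. B is the midpoint of HG ⇒ B = (1/4, 1/2)
2·[BGR] = -1/4, 2·[THG] = 1/2
[BGR]:[THG] = -1/4:1/2 = -1/2

[BGR]:[THG] = -1/2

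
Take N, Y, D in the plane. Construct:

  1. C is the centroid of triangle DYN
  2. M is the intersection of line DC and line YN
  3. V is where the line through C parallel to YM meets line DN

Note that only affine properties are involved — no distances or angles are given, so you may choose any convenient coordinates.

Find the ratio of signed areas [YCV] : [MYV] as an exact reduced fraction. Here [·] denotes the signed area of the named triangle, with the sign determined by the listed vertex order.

[YCV]:[MYV] = 2/3

Work in coordinates with N = (0, 0), Y = (1, 0), D = (0, 1).
1. C is the centroid of triangle DYN ⇒ C = (1/3, 1/3)
2. M is the intersection of line DC and line YN ⇒ M = (1/2, 0)
3. V is where the line through C parallel to YM meets line DN ⇒ V = (0, 1/3)
2·[YCV] = 1/9, 2·[MYV] = 1/6
[YCV]:[MYV] = 1/9:1/6 = 2/3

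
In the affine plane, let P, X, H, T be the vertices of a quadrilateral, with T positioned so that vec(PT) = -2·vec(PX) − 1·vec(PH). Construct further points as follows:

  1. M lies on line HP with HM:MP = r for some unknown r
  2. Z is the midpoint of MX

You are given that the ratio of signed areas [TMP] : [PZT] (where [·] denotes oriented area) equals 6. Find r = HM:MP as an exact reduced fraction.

Choose coordinates P = (0, 0), X = (1, 0), H = (0, 1), T = (-2, -1).
1. With HM:MP = r, write λ = r/(r+1) so M = H + λ·(P−H); M is affine-linear in λ
2. Z is the midpoint of MX ⇒ Z is an affine combination of earlier points and hence also affine-linear in λ
Every point depending on M is an affine combination of M and λ-independent points, so each such coordinate is linear in λ; the λ² term in each signed area is a multiple of (P−H)×(P−H) = 0, so 2·[TMP] and 2·[PZT] are each linear in λ. Evaluating at λ=0 and λ=1:
  2·[TMP] = 2·λ − 2,   2·[PZT] = −λ + 1/2
So [TMP]:[PZT] = (2·λ − 2) / (−λ + 1/2). Setting this equal to 6:
  2·λ − 2 = 6·(−λ + 1/2)  ⇒  λ = 5/8
Then r = λ/(1−λ) = (5/8)/(3/8) = 5/3. Check: with r = 5/3, M = (0, 3/8) and [TMP]:[PZT] = 6 as required.

r = 5/3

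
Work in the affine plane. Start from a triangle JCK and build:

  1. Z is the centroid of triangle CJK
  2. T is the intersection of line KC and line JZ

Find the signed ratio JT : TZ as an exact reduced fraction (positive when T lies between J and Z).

JT:TZ = -3

Choose coordinates J = (0, 0), C = (1, 0), K = (0, 1).
1. Z is the centroid of triangle CJK ⇒ Z = (1/3, 1/3)
2. T is the intersection of line KC and line JZ ⇒ T = (1/2, 1/2)
T = J + t·(Z−J) with t = 3/2, so JT:TZ = t:(1−t) = 3/2:-1/2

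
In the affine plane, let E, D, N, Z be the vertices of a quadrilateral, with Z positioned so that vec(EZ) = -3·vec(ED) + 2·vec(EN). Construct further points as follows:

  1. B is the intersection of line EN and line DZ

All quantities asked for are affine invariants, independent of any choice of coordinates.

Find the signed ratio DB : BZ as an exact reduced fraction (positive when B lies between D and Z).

Assign E = (0, 0), D = (1, 0), N = (0, 1), Z = (-3, 2) — the answer is frame-independent, so this choice is without loss of generality.
1. B is the intersection of line EN and line DZ ⇒ B = (0, 1/2)
B = D + t·(Z−D) with t = 1/4, so DB:BZ = t:(1−t) = 1/4:3/4

DB:BZ = 1/3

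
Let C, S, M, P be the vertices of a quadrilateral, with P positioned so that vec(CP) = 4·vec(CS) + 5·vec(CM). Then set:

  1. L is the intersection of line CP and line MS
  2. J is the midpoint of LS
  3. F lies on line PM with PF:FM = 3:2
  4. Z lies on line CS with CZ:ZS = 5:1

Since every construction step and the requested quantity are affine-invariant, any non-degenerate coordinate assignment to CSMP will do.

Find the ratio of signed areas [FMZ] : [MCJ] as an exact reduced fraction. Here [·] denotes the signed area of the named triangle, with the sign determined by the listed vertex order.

[FMZ]:[MCJ] = 264/65

Set C = (0, 0), S = (1, 0), M = (0, 1), P = (4, 5); any affine frame gives the same invariant.
1. L is the intersection of line CP and line MS ⇒ L = (4/9, 5/9)
2. J is the midpoint of LS ⇒ J = (13/18, 5/18)
3. F lies on line PM with PF:FM = 3:2 ⇒ F = (8/5, 13/5)
4. Z lies on line CS with CZ:ZS = 5:1 ⇒ Z = (5/6, 0)
2·[FMZ] = 44/15, 2·[MCJ] = 13/18
[FMZ]:[MCJ] = 44/15:13/18 = 264/65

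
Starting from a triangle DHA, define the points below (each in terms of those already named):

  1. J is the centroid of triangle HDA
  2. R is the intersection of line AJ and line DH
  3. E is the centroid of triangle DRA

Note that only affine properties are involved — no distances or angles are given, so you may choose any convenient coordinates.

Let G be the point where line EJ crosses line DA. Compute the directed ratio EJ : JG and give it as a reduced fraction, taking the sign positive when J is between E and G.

Work in coordinates with D = (0, 0), H = (1, 0), A = (0, 1).
1. J is the centroid of triangle HDA ⇒ J = (1/3, 1/3)
2. R is the intersection of line AJ and line DH ⇒ R = (1/2, 0)
3. E is the centroid of triangle DRA ⇒ E = (1/6, 1/3)
line EJ meets DA at G = (0, 1/3)
J = E + t·(G−E) with t = -1, so EJ:JG = -1:2

EJ:JG = -1/2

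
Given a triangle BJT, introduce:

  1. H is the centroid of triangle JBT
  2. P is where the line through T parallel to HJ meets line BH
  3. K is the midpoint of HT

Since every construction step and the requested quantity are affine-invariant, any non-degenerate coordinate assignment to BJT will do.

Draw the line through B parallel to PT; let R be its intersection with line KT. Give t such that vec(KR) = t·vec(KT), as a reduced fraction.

Set B = (0, 0), J = (1, 0), T = (0, 1); any affine frame gives the same invariant.
1. H is the centroid of triangle JBT ⇒ H = (1/3, 1/3)
2. P is where the line through T parallel to HJ meets line BH ⇒ P = (2/3, 2/3)
3. K is the midpoint of HT ⇒ K = (1/6, 2/3)
through B parallel to PT: direction (-2/3, 1/3); meets KT at R = (2/3, -1/3)
R = K + t·(T−K) with t = -3

t = -3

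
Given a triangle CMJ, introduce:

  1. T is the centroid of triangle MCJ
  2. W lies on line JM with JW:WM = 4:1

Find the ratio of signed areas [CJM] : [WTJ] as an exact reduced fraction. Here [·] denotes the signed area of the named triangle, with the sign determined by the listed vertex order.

Choose coordinates C = (0, 0), M = (1, 0), J = (0, 1).
1. T is the centroid of triangle MCJ ⇒ T = (1/3, 1/3)
2. W lies on line JM with JW:WM = 4:1 ⇒ W = (4/5, 1/5)
2·[CJM] = -1, 2·[WTJ] = -4/15
[CJM]:[WTJ] = -1:-4/15 = 15/4

[CJM]:[WTJ] = 15/4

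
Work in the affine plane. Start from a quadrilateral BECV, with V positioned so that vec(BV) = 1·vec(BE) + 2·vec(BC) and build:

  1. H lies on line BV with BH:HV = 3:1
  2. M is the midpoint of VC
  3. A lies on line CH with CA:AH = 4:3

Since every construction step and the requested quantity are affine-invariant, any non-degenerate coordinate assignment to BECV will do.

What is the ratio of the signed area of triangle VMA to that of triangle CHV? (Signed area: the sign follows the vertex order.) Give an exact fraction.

[VMA]:[CHV] = 2/7

Assign B = (0, 0), E = (1, 0), C = (0, 1), V = (1, 2) — the answer is frame-independent, so this choice is without loss of generality.
1. H lies on line BV with BH:HV = 3:1 ⇒ H = (3/4, 3/2)
2. M is the midpoint of VC ⇒ M = (1/2, 3/2)
3. A lies on line CH with CA:AH = 4:3 ⇒ A = (3/7, 9/7)
2·[VMA] = 1/14, 2·[CHV] = 1/4
[VMA]:[CHV] = 1/14:1/4 = 2/7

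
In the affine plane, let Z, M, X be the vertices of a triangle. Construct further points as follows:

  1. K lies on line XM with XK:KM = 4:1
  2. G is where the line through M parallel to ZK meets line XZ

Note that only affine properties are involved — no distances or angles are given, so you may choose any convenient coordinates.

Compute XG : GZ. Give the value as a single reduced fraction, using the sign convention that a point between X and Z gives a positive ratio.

Set Z = (0, 0), M = (1, 0), X = (0, 1); any affine frame gives the same invariant.
1. K lies on line XM with XK:KM = 4:1 ⇒ K = (4/5, 1/5)
2. G is where the line through M parallel to ZK meets line XZ ⇒ G = (0, -1/4)
G = X + t·(Z−X) with t = 5/4, so XG:GZ = t:(1−t) = 5/4:-1/4

XG:GZ = -5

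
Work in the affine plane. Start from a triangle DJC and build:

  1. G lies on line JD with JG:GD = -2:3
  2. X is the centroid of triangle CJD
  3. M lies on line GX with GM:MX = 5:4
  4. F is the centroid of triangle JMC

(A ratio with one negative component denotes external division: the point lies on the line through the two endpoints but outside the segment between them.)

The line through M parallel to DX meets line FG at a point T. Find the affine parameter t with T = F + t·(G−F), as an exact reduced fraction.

t = 8/23

Assign D = (0, 0), J = (1, 0), C = (0, 1) — the answer is frame-independent, so this choice is without loss of generality.
1. G lies on line JD with JG:GD = -2:3 ⇒ G = (3, 0)
2. X is the centroid of triangle CJD ⇒ X = (1/3, 1/3)
3. M lies on line GX with GM:MX = 5:4 ⇒ M = (41/27, 5/27)
4. F is the centroid of triangle JMC ⇒ F = (68/81, 32/81)
through M parallel to DX: direction (1/3, 1/3); meets FG at T = (988/621, 160/621)
T = F + t·(G−F) with t = 8/23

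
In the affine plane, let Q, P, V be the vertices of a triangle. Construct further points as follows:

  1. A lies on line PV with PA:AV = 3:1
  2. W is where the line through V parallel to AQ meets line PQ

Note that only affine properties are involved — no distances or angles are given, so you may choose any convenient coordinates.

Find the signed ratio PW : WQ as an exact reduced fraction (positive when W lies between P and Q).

PW:WQ = -4

Set Q = (0, 0), P = (1, 0), V = (0, 1); any affine frame gives the same invariant.
1. A lies on line PV with PA:AV = 3:1 ⇒ A = (1/4, 3/4)
2. W is where the line through V parallel to AQ meets line PQ ⇒ W = (-1/3, 0)
W = P + t·(Q−P) with t = 4/3, so PW:WQ = t:(1−t) = 4/3:-1/3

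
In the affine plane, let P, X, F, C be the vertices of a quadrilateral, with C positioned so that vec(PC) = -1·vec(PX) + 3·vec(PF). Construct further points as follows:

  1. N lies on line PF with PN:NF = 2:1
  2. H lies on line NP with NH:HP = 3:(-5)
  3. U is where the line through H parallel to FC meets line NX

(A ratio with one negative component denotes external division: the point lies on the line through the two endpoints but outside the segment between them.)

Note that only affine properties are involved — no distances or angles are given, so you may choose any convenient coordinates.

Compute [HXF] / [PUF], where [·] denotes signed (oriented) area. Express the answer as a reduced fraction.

Choose coordinates P = (0, 0), X = (1, 0), F = (0, 1), C = (-1, 3).
1. N lies on line PF with PN:NF = 2:1 ⇒ N = (0, 2/3)
2. H lies on line NP with NH:HP = 3:(-5) ⇒ H = (0, 5/3)
3. U is where the line through H parallel to FC meets line NX ⇒ U = (3/4, 1/6)
2·[HXF] = -2/3, 2·[PUF] = 3/4
[HXF]:[PUF] = -2/3:3/4 = -8/9

[HXF]:[PUF] = -8/9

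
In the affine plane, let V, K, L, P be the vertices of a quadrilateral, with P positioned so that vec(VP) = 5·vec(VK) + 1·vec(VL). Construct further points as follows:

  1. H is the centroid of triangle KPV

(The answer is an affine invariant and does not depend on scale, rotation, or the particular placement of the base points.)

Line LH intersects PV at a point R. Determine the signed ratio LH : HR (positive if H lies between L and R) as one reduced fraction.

Set V = (0, 0), K = (1, 0), L = (0, 1), P = (5, 1); any affine frame gives the same invariant.
1. H is the centroid of triangle KPV ⇒ H = (2, 1/3)
line LH meets PV at R = (15/8, 3/8)
H = L + t·(R−L) with t = 16/15, so LH:HR = 16/15:-1/15

LH:HR = -16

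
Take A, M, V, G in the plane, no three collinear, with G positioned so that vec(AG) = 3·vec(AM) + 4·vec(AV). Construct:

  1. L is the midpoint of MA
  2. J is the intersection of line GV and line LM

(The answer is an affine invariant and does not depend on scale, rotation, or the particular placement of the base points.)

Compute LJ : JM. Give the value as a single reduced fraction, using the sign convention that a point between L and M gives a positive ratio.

Assign A = (0, 0), M = (1, 0), V = (0, 1), G = (3, 4) — the answer is frame-independent, so this choice is without loss of generality.
1. L is the midpoint of MA ⇒ L = (1/2, 0)
2. J is the intersection of line GV and line LM ⇒ J = (-1, 0)
J = L + t·(M−L) with t = -3, so LJ:JM = t:(1−t) = -3:4

LJ:JM = -3/4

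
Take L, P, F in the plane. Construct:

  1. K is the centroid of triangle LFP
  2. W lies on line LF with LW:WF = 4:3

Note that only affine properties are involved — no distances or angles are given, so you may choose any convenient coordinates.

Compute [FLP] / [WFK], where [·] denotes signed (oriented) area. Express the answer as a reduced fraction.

Assign L = (0, 0), P = (1, 0), F = (0, 1) — the answer is frame-independent, so this choice is without loss of generality.
1. K is the centroid of triangle LFP ⇒ K = (1/3, 1/3)
2. W lies on line LF with LW:WF = 4:3 ⇒ W = (0, 4/7)
2·[FLP] = 1, 2·[WFK] = -1/7
[FLP]:[WFK] = 1:-1/7 = -7

[FLP]:[WFK] = -7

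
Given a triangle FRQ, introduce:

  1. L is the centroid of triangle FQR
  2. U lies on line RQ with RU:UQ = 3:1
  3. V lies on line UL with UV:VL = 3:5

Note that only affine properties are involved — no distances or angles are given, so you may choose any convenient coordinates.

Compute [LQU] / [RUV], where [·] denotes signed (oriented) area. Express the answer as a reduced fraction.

Assign F = (0, 0), R = (1, 0), Q = (0, 1) — the answer is frame-independent, so this choice is without loss of generality.
1. L is the centroid of triangle FQR ⇒ L = (1/3, 1/3)
2. U lies on line RQ with RU:UQ = 3:1 ⇒ U = (1/4, 3/4)
3. V lies on line UL with UV:VL = 3:5 ⇒ V = (9/32, 19/32)
2·[LQU] = -1/12, 2·[RUV] = 3/32
[LQU]:[RUV] = -1/12:3/32 = -8/9

[LQU]:[RUV] = -8/9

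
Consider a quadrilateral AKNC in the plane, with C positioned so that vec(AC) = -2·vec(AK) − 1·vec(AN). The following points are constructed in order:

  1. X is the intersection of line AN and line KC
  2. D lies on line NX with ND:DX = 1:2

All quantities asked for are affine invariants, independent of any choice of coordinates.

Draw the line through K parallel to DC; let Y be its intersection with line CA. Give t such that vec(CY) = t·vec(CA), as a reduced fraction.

Choose coordinates A = (0, 0), K = (1, 0), N = (0, 1), C = (-2, -1).
1. X is the intersection of line AN and line KC ⇒ X = (0, -1/3)
2. D lies on line NX with ND:DX = 1:2 ⇒ D = (0, 5/9)
through K parallel to DC: direction (-2, -14/9); meets CA at Y = (14/5, 7/5)
Y = C + t·(A−C) with t = 12/5

t = 12/5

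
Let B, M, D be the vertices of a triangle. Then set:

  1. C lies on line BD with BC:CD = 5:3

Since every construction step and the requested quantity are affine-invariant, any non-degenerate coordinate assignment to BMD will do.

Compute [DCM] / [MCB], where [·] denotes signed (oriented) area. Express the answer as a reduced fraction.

Work in coordinates with B = (0, 0), M = (1, 0), D = (0, 1).
1. C lies on line BD with BC:CD = 5:3 ⇒ C = (0, 5/8)
2·[DCM] = 3/8, 2·[MCB] = 5/8
[DCM]:[MCB] = 3/8:5/8 = 3/5

[DCM]:[MCB] = 3/5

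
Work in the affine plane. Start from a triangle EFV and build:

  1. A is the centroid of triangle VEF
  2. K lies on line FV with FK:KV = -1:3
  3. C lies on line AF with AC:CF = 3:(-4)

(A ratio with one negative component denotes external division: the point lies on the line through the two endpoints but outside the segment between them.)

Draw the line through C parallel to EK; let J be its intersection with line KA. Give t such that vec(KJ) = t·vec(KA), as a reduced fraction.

Assign E = (0, 0), F = (1, 0), V = (0, 1) — the answer is frame-independent, so this choice is without loss of generality.
1. A is the centroid of triangle VEF ⇒ A = (1/3, 1/3)
2. K lies on line FV with FK:KV = -1:3 ⇒ K = (3/2, -1/2)
3. C lies on line AF with AC:CF = 3:(-4) ⇒ C = (-5/3, 4/3)
through C parallel to EK: direction (3/2, -1/2); meets KA at J = (-13/24, 23/24)
J = K + t·(A−K) with t = 7/4

t = 7/4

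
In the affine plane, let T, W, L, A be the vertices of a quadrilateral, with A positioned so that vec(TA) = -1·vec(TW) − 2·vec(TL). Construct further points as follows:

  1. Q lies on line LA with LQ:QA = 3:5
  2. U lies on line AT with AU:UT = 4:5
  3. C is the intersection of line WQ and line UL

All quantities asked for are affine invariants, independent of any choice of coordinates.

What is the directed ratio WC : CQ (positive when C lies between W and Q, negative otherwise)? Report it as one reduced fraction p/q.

Choose coordinates T = (0, 0), W = (1, 0), L = (0, 1), A = (-1, -2).
1. Q lies on line LA with LQ:QA = 3:5 ⇒ Q = (-3/8, -1/8)
2. U lies on line AT with AU:UT = 4:5 ⇒ U = (-5/9, -10/9)
3. C is the intersection of line WQ and line UL ⇒ C = (-5/17, -2/17)
C = W + t·(Q−W) with t = 16/17, so WC:CQ = t:(1−t) = 16/17:1/17

WC:CQ = 16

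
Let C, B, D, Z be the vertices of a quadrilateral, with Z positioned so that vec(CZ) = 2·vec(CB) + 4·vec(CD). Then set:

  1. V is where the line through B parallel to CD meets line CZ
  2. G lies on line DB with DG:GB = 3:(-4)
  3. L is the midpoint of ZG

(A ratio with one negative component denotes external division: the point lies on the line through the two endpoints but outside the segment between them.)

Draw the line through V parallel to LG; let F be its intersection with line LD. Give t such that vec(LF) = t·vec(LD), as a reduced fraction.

Work in coordinates with C = (0, 0), B = (1, 0), D = (0, 1), Z = (2, 4).
1. V is where the line through B parallel to CD meets line CZ ⇒ V = (1, 2)
2. G lies on line DB with DG:GB = 3:(-4) ⇒ G = (-3, 4)
3. L is the midpoint of ZG ⇒ L = (-1/2, 4)
through V parallel to LG: direction (-5/2, 0); meets LD at F = (-1/6, 2)
F = L + t·(D−L) with t = 2/3

t = 2/3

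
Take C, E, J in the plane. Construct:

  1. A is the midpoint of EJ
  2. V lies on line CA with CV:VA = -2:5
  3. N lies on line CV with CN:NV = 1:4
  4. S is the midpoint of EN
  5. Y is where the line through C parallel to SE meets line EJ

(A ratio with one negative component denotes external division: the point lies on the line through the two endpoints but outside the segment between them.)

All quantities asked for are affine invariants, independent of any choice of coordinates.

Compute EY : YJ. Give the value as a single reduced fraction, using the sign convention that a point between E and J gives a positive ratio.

EY:YJ = 1/16

Work in coordinates with C = (0, 0), E = (1, 0), J = (0, 1).
1. A is the midpoint of EJ ⇒ A = (1/2, 1/2)
2. V lies on line CA with CV:VA = -2:5 ⇒ V = (-1/3, -1/3)
3. N lies on line CV with CN:NV = 1:4 ⇒ N = (-1/15, -1/15)
4. S is the midpoint of EN ⇒ S = (7/15, -1/30)
5. Y is where the line through C parallel to SE meets line EJ ⇒ Y = (16/17, 1/17)
Y = E + t·(J−E) with t = 1/17, so EY:YJ = t:(1−t) = 1/17:16/17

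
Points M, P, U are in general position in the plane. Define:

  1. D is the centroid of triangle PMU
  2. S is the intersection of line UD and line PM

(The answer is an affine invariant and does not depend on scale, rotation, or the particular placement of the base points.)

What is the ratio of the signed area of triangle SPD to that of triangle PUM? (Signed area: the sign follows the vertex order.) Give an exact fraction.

[SPD]:[PUM] = 1/6

Work in coordinates with M = (0, 0), P = (1, 0), U = (0, 1).
1. D is the centroid of triangle PMU ⇒ D = (1/3, 1/3)
2. S is the intersection of line UD and line PM ⇒ S = (1/2, 0)
2·[SPD] = 1/6, 2·[PUM] = 1
[SPD]:[PUM] = 1/6:1 = 1/6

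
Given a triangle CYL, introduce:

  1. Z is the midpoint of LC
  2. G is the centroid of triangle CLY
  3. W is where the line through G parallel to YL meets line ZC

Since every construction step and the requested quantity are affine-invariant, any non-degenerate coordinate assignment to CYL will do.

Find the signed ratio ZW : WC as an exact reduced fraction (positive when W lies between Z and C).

ZW:WC = -1/4

Work in coordinates with C = (0, 0), Y = (1, 0), L = (0, 1).
1. Z is the midpoint of LC ⇒ Z = (0, 1/2)
2. G is the centroid of triangle CLY ⇒ G = (1/3, 1/3)
3. W is where the line through G parallel to YL meets line ZC ⇒ W = (0, 2/3)
W = Z + t·(C−Z) with t = -1/3, so ZW:WC = t:(1−t) = -1/3:4/3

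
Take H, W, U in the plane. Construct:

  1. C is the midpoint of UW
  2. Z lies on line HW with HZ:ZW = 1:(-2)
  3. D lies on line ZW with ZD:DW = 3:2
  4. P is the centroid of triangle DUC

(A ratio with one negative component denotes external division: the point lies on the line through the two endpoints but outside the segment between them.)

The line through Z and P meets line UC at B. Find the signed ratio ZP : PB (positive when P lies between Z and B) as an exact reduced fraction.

ZP:PB = 13/2

Assign H = (0, 0), W = (1, 0), U = (0, 1) — the answer is frame-independent, so this choice is without loss of generality.
1. C is the midpoint of UW ⇒ C = (1/2, 1/2)
2. Z lies on line HW with HZ:ZW = 1:(-2) ⇒ Z = (-1, 0)
3. D lies on line ZW with ZD:DW = 3:2 ⇒ D = (1/5, 0)
4. P is the centroid of triangle DUC ⇒ P = (7/30, 1/2)
line ZP meets UC at B = (11/26, 15/26)
P = Z + t·(B−Z) with t = 13/15, so ZP:PB = 13/15:2/15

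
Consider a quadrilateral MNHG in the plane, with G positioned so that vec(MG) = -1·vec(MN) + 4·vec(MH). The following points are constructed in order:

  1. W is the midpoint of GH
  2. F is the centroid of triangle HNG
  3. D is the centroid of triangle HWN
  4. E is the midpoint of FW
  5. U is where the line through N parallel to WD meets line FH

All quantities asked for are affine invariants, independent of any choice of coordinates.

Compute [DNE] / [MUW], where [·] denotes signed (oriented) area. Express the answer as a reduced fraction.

[DNE]:[MUW] = 5/18

Work in coordinates with M = (0, 0), N = (1, 0), H = (0, 1), G = (-1, 4).
1. W is the midpoint of GH ⇒ W = (-1/2, 5/2)
2. F is the centroid of triangle HNG ⇒ F = (0, 5/3)
3. D is the centroid of triangle HWN ⇒ D = (1/6, 7/6)
4. E is the midpoint of FW ⇒ E = (-1/4, 25/12)
5. U is where the line through N parallel to WD meets line FH ⇒ U = (0, 2)
2·[DNE] = 5/18, 2·[MUW] = 1
[DNE]:[MUW] = 5/18:1 = 5/18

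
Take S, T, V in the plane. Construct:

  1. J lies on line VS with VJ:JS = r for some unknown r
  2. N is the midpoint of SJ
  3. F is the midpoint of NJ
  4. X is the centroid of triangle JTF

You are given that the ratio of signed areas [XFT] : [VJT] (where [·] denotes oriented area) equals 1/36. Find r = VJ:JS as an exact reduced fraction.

Choose coordinates S = (0, 0), T = (1, 0), V = (0, 1).
1. With VJ:JS = r, write λ = r/(r+1) so J = V + λ·(S−V); J is affine-linear in λ
2. N is the midpoint of SJ ⇒ N is an affine combination of earlier points and hence also affine-linear in λ
3. F is the midpoint of NJ ⇒ F is an affine combination of earlier points and hence also affine-linear in λ
4. X is the centroid of triangle JTF ⇒ X is an affine combination of earlier points and hence also affine-linear in λ
Every point depending on J is an affine combination of J and λ-independent points, so each such coordinate is linear in λ; the λ² term in each signed area is a multiple of (S−V)×(S−V) = 0, so 2·[XFT] and 2·[VJT] are each linear in λ. Evaluating at λ=0 and λ=1:
  2·[XFT] = -1/12·λ + 1/12,   2·[VJT] = λ
So [XFT]:[VJT] = (-1/12·λ + 1/12) / (λ). Setting this equal to 1/36:
  -1/12·λ + 1/12 = 1/36·(λ)  ⇒  λ = 3/4
Then r = λ/(1−λ) = (3/4)/(1/4) = 3. Check: with r = 3, J = (0, 1/4) and [XFT]:[VJT] = 1/36 as required.

r = 3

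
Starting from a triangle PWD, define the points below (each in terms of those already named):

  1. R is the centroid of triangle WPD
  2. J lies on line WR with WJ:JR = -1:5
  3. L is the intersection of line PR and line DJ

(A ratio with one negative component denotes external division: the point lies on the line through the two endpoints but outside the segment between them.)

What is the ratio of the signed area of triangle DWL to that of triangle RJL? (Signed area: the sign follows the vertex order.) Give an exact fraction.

[DWL]:[RJL] = 4/25

Assign P = (0, 0), W = (1, 0), D = (0, 1) — the answer is frame-independent, so this choice is without loss of generality.
1. R is the centroid of triangle WPD ⇒ R = (1/3, 1/3)
2. J lies on line WR with WJ:JR = -1:5 ⇒ J = (7/6, -1/12)
3. L is the intersection of line PR and line DJ ⇒ L = (14/27, 14/27)
2·[DWL] = 1/27, 2·[RJL] = 25/108
[DWL]:[RJL] = 1/27:25/108 = 4/25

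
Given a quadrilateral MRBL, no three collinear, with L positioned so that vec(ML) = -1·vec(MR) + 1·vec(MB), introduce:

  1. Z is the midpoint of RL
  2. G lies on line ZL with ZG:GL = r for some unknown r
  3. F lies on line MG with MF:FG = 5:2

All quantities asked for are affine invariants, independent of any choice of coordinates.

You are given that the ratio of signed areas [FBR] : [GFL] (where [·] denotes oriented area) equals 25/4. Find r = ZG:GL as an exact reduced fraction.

Set M = (0, 0), R = (1, 0), B = (0, 1), L = (-1, 1); any affine frame gives the same invariant.
1. Z is the midpoint of RL ⇒ Z = (0, 1/2)
2. With ZG:GL = r, write λ = r/(r+1) so G = Z + λ·(L−Z); G is affine-linear in λ
3. F lies on line MG with MF:FG = 5:2 ⇒ F is an affine combination of earlier points and hence also affine-linear in λ
Every point depending on G is an affine combination of G and λ-independent points, so each such coordinate is linear in λ; the λ² term in each signed area is a multiple of (L−Z)×(L−Z) = 0, so 2·[FBR] and 2·[GFL] are each linear in λ. Evaluating at λ=0 and λ=1:
  2·[FBR] = -5/14·λ − 9/14,   2·[GFL] = 1/7·λ − 1/7
So [FBR]:[GFL] = (-5/14·λ − 9/14) / (1/7·λ − 1/7). Setting this equal to 25/4:
  -5/14·λ − 9/14 = 25/4·(1/7·λ − 1/7)  ⇒  λ = 1/5
Then r = λ/(1−λ) = (1/5)/(4/5) = 1/4. Check: with r = 1/4, G = (-1/5, 3/5) and [FBR]:[GFL] = 25/4 as required.

r = 1/4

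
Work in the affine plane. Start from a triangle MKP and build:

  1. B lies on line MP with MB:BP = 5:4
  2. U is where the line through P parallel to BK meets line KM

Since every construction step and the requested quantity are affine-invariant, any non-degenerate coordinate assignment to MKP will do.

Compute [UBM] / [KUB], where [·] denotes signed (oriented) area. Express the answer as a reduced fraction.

Set M = (0, 0), K = (1, 0), P = (0, 1); any affine frame gives the same invariant.
1. B lies on line MP with MB:BP = 5:4 ⇒ B = (0, 5/9)
2. U is where the line through P parallel to BK meets line KM ⇒ U = (9/5, 0)
2·[UBM] = 1, 2·[KUB] = 4/9
[UBM]:[KUB] = 1:4/9 = 9/4

[UBM]:[KUB] = 9/4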